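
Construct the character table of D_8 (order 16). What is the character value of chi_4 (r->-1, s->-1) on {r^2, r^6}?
Conjugacy classes: {e} of size 1, {r^4} of size 1, {r^1, r^7} of size 2, {r^2, r^6} of size 2, {r^3, r^5} of size 2, {s, sr^2, ...} of size 4, {sr, sr^3, ...} of size 4.
Character table:
  irrep \ class              {e} (size 1)  {r^4} (size 1)  {r^1, r^7} (size 2)  {r^2, r^6} (size 2)  {r^3, r^5} (size 2)  {s, sr^2, ...} (size 4)  {sr, sr^3, ...} (size 4)
  chi_1 (triv)               1             1               1                    1                    1                    1                        1                       
  chi_2 (sign: r->1, s->-1)  1             1               1                    1                    1                    -1                       -1                      
  chi_3 (r->-1, s->1)        1             1               -1                   1                    -1                   1                        -1                      
  chi_4 (r->-1, s->-1)       1             1               -1                   1                    -1                   -1                       1                       
  chi_5 (2d, j=1)            2             -2              sqrt(2)              0                    -sqrt(2)             0                        0                       
  chi_6 (2d, j=2)            2             2               0                    -2                   0                    0                        0                       
  chi_7 (2d, j=3)            2             -2              -sqrt(2)             0                    sqrt(2)              0                        0                       

Spot check: chi_4 (r->-1, s->-1) on {r^2, r^6} = 1.

Justification: D_8 has order 2*8 = 16 with 7 conjugacy classes, hence 7 irreducibles. Sum of squared dims 1 + 1 + 1 + 1 + 4 + 4 + 4 = 16 = |G|. Linear characters come from the abelianisation; the 2-dimensional irreps have character r^k -> 2*cos(2*pi*j*k/8), reflections -> 0.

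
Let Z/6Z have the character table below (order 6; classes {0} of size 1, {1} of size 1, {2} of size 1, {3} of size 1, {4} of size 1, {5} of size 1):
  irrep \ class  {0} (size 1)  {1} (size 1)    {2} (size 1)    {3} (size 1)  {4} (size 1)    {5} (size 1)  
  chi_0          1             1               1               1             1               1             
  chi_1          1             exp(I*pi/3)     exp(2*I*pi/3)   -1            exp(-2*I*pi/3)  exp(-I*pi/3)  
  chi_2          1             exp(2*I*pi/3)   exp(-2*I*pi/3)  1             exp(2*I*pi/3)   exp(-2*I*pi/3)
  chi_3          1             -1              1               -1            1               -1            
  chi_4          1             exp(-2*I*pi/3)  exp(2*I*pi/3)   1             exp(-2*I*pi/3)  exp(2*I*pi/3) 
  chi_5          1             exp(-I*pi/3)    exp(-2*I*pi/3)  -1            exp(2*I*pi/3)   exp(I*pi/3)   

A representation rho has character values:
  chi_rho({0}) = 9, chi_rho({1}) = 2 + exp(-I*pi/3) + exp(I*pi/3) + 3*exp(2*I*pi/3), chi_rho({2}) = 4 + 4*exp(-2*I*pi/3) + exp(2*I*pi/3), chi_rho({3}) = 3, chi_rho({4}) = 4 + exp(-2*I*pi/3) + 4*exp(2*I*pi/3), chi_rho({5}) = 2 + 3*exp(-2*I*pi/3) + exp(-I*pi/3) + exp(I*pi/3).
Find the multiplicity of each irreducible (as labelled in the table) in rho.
Multiplicities: chi_0: 3, chi_1: 1, chi_2: 3, chi_3: 1, chi_4: 0, chi_5: 1.

Argument: Use <chi_rho, chi> = (1/|G|) sum_C |C| * chi_rho(C) * conj(chi(C)) with |G| = 6 for each irreducible chi in the table:
  <chi_rho, chi_0> = (1/6)[1*(9)*conj(1) + 1*(2 + exp(-I*pi/3) + exp(I*pi/3) + 3*exp(2*I*pi/3))*conj(1) + 1*(4 + 4*exp(-2*I*pi/3) + exp(2*I*pi/3))*conj(1) + 1*(3)*conj(1) + 1*(4 + exp(-2*I*pi/3) + 4*exp(2*I*pi/3))*conj(1) + 1*(2 + 3*exp(-2*I*pi/3) + exp(-I*pi/3) + exp(I*pi/3))*conj(1)]
      = (1/6)[(9) + (2 + exp(-I*pi/3) + exp(I*pi/3) + 3*exp(2*I*pi/3)) + (4 + 4*exp(-2*I*pi/3) + exp(2*I*pi/3)) + (3) + (4 + exp(-2*I*pi/3) + 4*exp(2*I*pi/3)) + (2 + 3*exp(-2*I*pi/3) + exp(-I*pi/3) + exp(I*pi/3))] = 18/6 = 3
  <chi_rho, chi_1> = (1/6)[1*(9)*conj(1) + 1*(2 + exp(-I*pi/3) + exp(I*pi/3) + 3*exp(2*I*pi/3))*conj(exp(I*pi/3)) + 1*(4 + 4*exp(-2*I*pi/3) + exp(2*I*pi/3))*conj(exp(2*I*pi/3)) + 1*(3)*conj(-1) + 1*(4 + exp(-2*I*pi/3) + 4*exp(2*I*pi/3))*conj(exp(-2*I*pi/3)) + 1*(2 + 3*exp(-2*I*pi/3) + exp(-I*pi/3) + exp(I*pi/3))*conj(exp(-I*pi/3))]
      = (1/6)[(9) + (3) + (-3) + (-3) + (-3) + (3)] = 6/6 = 1
  <chi_rho, chi_2> = (1/6)[1*(9)*conj(1) + 1*(2 + exp(-I*pi/3) + exp(I*pi/3) + 3*exp(2*I*pi/3))*conj(exp(2*I*pi/3)) + 1*(4 + 4*exp(-2*I*pi/3) + exp(2*I*pi/3))*conj(exp(-2*I*pi/3)) + 1*(3)*conj(1) + 1*(4 + exp(-2*I*pi/3) + 4*exp(2*I*pi/3))*conj(exp(2*I*pi/3)) + 1*(2 + 3*exp(-2*I*pi/3) + exp(-I*pi/3) + exp(I*pi/3))*conj(exp(-2*I*pi/3))]
      = (1/6)[(9) + (2 + 2*exp(-2*I*pi/3) + exp(-I*pi/3)) + (4 + exp(-2*I*pi/3) + 4*exp(2*I*pi/3)) + (3) + (4 + 4*exp(-2*I*pi/3) + exp(2*I*pi/3)) + (2 + exp(I*pi/3) + 2*exp(2*I*pi/3))] = 18/6 = 3
  <chi_rho, chi_3> = (1/6)[1*(9)*conj(1) + 1*(2 + exp(-I*pi/3) + exp(I*pi/3) + 3*exp(2*I*pi/3))*conj(-1) + 1*(4 + 4*exp(-2*I*pi/3) + exp(2*I*pi/3))*conj(1) + 1*(3)*conj(-1) + 1*(4 + exp(-2*I*pi/3) + 4*exp(2*I*pi/3))*conj(1) + 1*(2 + 3*exp(-2*I*pi/3) + exp(-I*pi/3) + exp(I*pi/3))*conj(-1)]
      = (1/6)[(9) + (-2 - 3*exp(2*I*pi/3) - exp(I*pi/3) - exp(-I*pi/3)) + (4 + 4*exp(-2*I*pi/3) + exp(2*I*pi/3)) + (-3) + (4 + exp(-2*I*pi/3) + 4*exp(2*I*pi/3)) + (-2 - exp(I*pi/3) - exp(-I*pi/3) - 3*exp(-2*I*pi/3))] = 6/6 = 1
  <chi_rho, chi_4> = (1/6)[1*(9)*conj(1) + 1*(2 + exp(-I*pi/3) + exp(I*pi/3) + 3*exp(2*I*pi/3))*conj(exp(-2*I*pi/3)) + 1*(4 + 4*exp(-2*I*pi/3) + exp(2*I*pi/3))*conj(exp(2*I*pi/3)) + 1*(3)*conj(1) + 1*(4 + exp(-2*I*pi/3) + 4*exp(2*I*pi/3))*conj(exp(-2*I*pi/3)) + 1*(2 + 3*exp(-2*I*pi/3) + exp(-I*pi/3) + exp(I*pi/3))*conj(exp(2*I*pi/3))]
      = (1/6)[(9) + (-3) + (-3) + (3) + (-3) + (-3)] = 0/6 = 0
  <chi_rho, chi_5> = (1/6)[1*(9)*conj(1) + 1*(2 + exp(-I*pi/3) + exp(I*pi/3) + 3*exp(2*I*pi/3))*conj(exp(-I*pi/3)) + 1*(4 + 4*exp(-2*I*pi/3) + exp(2*I*pi/3))*conj(exp(-2*I*pi/3)) + 1*(3)*conj(-1) + 1*(4 + exp(-2*I*pi/3) + 4*exp(2*I*pi/3))*conj(exp(2*I*pi/3)) + 1*(2 + 3*exp(-2*I*pi/3) + exp(-I*pi/3) + exp(I*pi/3))*conj(exp(I*pi/3))]
      = (1/6)[(9) + (-2 + exp(2*I*pi/3) + 2*exp(I*pi/3)) + (4 + exp(-2*I*pi/3) + 4*exp(2*I*pi/3)) + (-3) + (4 + 4*exp(-2*I*pi/3) + exp(2*I*pi/3)) + (-2 + 2*exp(-I*pi/3) + exp(-2*I*pi/3))] = 6/6 = 1
(Exp terms are combined using exp(i*s)*conj(exp(i*t)) = exp(i*(s-t)), and sums of them are collapsed using the identity that for every m > 1 the m distinct m-th roots of unity sum to 0, e.g. 1 + exp(2*I*pi/3) + exp(-2*I*pi/3) = 0.)
Dimension check: dim(rho) = sum (mult * dim) = 3*1 + 1*1 + 3*1 + 1*1 + 0*1 + 1*1 = 9 = chi_rho(e) = 9.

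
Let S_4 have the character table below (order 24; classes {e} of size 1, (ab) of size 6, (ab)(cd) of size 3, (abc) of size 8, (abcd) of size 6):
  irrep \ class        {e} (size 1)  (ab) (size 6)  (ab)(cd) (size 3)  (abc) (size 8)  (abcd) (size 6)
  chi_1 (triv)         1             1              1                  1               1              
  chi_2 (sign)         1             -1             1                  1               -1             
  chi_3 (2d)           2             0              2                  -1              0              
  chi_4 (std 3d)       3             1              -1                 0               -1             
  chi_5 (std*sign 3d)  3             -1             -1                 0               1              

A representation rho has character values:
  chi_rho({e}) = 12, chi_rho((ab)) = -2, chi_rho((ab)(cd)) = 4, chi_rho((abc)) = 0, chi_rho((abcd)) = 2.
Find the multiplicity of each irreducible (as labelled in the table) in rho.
Multiplicities: chi_1: 1, chi_2: 1, chi_3: 2, chi_4: 0, chi_5: 2.

Details: Use <chi_rho, chi> = (1/|G|) sum_C |C| * chi_rho(C) * conj(chi(C)) with |G| = 24 for each irreducible chi in the table:
  <chi_rho, chi_1> = (1/24)[1*(12)*conj(1) + 6*(-2)*conj(1) + 3*(4)*conj(1) + 8*(0)*conj(1) + 6*(2)*conj(1)]
      = (1/24)[(12) + (-12) + (12) + (0) + (12)] = 24/24 = 1
  <chi_rho, chi_2> = (1/24)[1*(12)*conj(1) + 6*(-2)*conj(-1) + 3*(4)*conj(1) + 8*(0)*conj(1) + 6*(2)*conj(-1)]
      = (1/24)[(12) + (12) + (12) + (0) + (-12)] = 24/24 = 1
  <chi_rho, chi_3> = (1/24)[1*(12)*conj(2) + 6*(-2)*conj(0) + 3*(4)*conj(2) + 8*(0)*conj(-1) + 6*(2)*conj(0)]
      = (1/24)[(24) + (0) + (24) + (0) + (0)] = 48/24 = 2
  <chi_rho, chi_4> = (1/24)[1*(12)*conj(3) + 6*(-2)*conj(1) + 3*(4)*conj(-1) + 8*(0)*conj(0) + 6*(2)*conj(-1)]
      = (1/24)[(36) + (-12) + (-12) + (0) + (-12)] = 0/24 = 0
  <chi_rho, chi_5> = (1/24)[1*(12)*conj(3) + 6*(-2)*conj(-1) + 3*(4)*conj(-1) + 8*(0)*conj(0) + 6*(2)*conj(1)]
      = (1/24)[(36) + (12) + (-12) + (0) + (12)] = 48/24 = 2
Dimension check: dim(rho) = sum (mult * dim) = 1*1 + 1*1 + 2*2 + 0*3 + 2*3 = 12 = chi_rho(e) = 12.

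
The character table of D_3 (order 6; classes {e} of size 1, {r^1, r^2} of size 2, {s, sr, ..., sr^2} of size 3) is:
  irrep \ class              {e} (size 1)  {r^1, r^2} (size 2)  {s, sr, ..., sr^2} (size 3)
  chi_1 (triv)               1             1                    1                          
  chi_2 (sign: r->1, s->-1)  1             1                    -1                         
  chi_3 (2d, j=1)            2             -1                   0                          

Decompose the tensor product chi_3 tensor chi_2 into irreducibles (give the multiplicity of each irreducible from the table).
chi_3 tensor chi_2 = chi_3 (all other irreducibles have multiplicity 0).

Argument: The character of a tensor product is the pointwise product (chi_3 * chi_2)(C) = chi_3(C) * chi_2(C):
  {e}: (2)*(1), {r^1, r^2}: (-1)*(1), {s, sr, ..., sr^2}: (0)*(-1)
so (chi_3 * chi_2) takes values
  {e} -> 2, {r^1, r^2} -> -1, {s, sr, ..., sr^2} -> 0.
Now take the inner product of this character with each irreducible chi from the table, <chi_3*chi_2, chi> = (1/6) sum_C |C| (chi_3*chi_2)(C) conj(chi(C)):
  <chi_3*chi_2, chi_1> = (1/6)[1*(2)*conj(1) + 2*(-1)*conj(1) + 3*(0)*conj(1)]
      = (1/6)[(2) + (-2) + (0)] = 0/6 = 0
  <chi_3*chi_2, chi_2> = (1/6)[1*(2)*conj(1) + 2*(-1)*conj(1) + 3*(0)*conj(-1)]
      = (1/6)[(2) + (-2) + (0)] = 0/6 = 0
  <chi_3*chi_2, chi_3> = (1/6)[1*(2)*conj(2) + 2*(-1)*conj(-1) + 3*(0)*conj(0)]
      = (1/6)[(4) + (2) + (0)] = 6/6 = 1
Hence the multiplicities are chi_3: 1. Dimension check: dim(chi_3)*dim(chi_2) = 2*1 = 2 and sum (mult * dim) = 1*2 = 2.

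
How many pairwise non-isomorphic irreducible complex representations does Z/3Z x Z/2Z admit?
6

Solution. The number of irreducible complex representations of a finite group equals its number of conjugacy classes. Z/3Z x Z/2Z is abelian of order 6, so every element is its own conjugacy class: 6 classes, so Z/3Z x Z/2Z (order 6) has exactly 6 irreducible complex representations.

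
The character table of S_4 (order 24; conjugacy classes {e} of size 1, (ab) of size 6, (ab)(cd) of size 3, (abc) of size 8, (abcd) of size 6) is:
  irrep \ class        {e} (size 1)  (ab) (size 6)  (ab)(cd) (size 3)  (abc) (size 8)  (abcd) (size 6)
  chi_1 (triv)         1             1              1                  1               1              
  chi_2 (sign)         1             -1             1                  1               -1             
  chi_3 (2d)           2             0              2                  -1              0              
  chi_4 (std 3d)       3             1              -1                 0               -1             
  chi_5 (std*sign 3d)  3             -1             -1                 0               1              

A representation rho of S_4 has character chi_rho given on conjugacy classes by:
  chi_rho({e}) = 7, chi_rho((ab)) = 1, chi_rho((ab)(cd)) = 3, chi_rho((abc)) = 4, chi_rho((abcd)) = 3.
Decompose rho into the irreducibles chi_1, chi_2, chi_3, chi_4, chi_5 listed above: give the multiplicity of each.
Multiplicities: chi_1: 3, chi_2: 1, chi_3: 0, chi_4: 0, chi_5: 1.

Justification: Use <chi_rho, chi> = (1/|G|) sum_C |C| * chi_rho(C) * conj(chi(C)) with |G| = 24 for each irreducible chi in the table:
  <chi_rho, chi_1> = (1/24)[1*(7)*conj(1) + 6*(1)*conj(1) + 3*(3)*conj(1) + 8*(4)*conj(1) + 6*(3)*conj(1)]
      = (1/24)[(7) + (6) + (9) + (32) + (18)] = 72/24 = 3
  <chi_rho, chi_2> = (1/24)[1*(7)*conj(1) + 6*(1)*conj(-1) + 3*(3)*conj(1) + 8*(4)*conj(1) + 6*(3)*conj(-1)]
      = (1/24)[(7) + (-6) + (9) + (32) + (-18)] = 24/24 = 1
  <chi_rho, chi_3> = (1/24)[1*(7)*conj(2) + 6*(1)*conj(0) + 3*(3)*conj(2) + 8*(4)*conj(-1) + 6*(3)*conj(0)]
      = (1/24)[(14) + (0) + (18) + (-32) + (0)] = 0/24 = 0
  <chi_rho, chi_4> = (1/24)[1*(7)*conj(3) + 6*(1)*conj(1) + 3*(3)*conj(-1) + 8*(4)*conj(0) + 6*(3)*conj(-1)]
      = (1/24)[(21) + (6) + (-9) + (0) + (-18)] = 0/24 = 0
  <chi_rho, chi_5> = (1/24)[1*(7)*conj(3) + 6*(1)*conj(-1) + 3*(3)*conj(-1) + 8*(4)*conj(0) + 6*(3)*conj(1)]
      = (1/24)[(21) + (-6) + (-9) + (0) + (18)] = 24/24 = 1
Dimension check: dim(rho) = sum (mult * dim) = 3*1 + 1*1 + 0*2 + 0*3 + 1*3 = 7 = chi_rho(e) = 7.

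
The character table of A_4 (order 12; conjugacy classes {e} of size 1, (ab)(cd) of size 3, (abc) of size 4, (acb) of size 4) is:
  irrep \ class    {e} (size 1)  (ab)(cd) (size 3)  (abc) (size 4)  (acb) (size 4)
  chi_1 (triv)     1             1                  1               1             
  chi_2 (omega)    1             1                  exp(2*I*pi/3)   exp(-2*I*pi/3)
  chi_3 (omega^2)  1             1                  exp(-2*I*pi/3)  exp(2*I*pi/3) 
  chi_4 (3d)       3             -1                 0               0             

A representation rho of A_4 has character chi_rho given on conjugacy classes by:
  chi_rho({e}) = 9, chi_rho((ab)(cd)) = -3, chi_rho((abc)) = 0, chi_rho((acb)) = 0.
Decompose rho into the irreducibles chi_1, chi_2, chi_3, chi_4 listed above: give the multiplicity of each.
Multiplicities: chi_1: 0, chi_2: 0, chi_3: 0, chi_4: 3.

Working: Use <chi_rho, chi> = (1/|G|) sum_C |C| * chi_rho(C) * conj(chi(C)) with |G| = 12 for each irreducible chi in the table:
  <chi_rho, chi_1> = (1/12)[1*(9)*conj(1) + 3*(-3)*conj(1) + 4*(0)*conj(1) + 4*(0)*conj(1)]
      = (1/12)[(9) + (-9) + (0) + (0)] = 0/12 = 0
  <chi_rho, chi_2> = (1/12)[1*(9)*conj(1) + 3*(-3)*conj(1) + 4*(0)*conj(exp(2*I*pi/3)) + 4*(0)*conj(exp(-2*I*pi/3))]
      = (1/12)[(9) + (-9) + (0) + (0)] = 0/12 = 0
  <chi_rho, chi_3> = (1/12)[1*(9)*conj(1) + 3*(-3)*conj(1) + 4*(0)*conj(exp(-2*I*pi/3)) + 4*(0)*conj(exp(2*I*pi/3))]
      = (1/12)[(9) + (-9) + (0) + (0)] = 0/12 = 0
  <chi_rho, chi_4> = (1/12)[1*(9)*conj(3) + 3*(-3)*conj(-1) + 4*(0)*conj(0) + 4*(0)*conj(0)]
      = (1/12)[(27) + (9) + (0) + (0)] = 36/12 = 3
(Exp terms are combined using exp(i*s)*conj(exp(i*t)) = exp(i*(s-t)), and sums of them are collapsed using the identity that for every m > 1 the m distinct m-th roots of unity sum to 0, e.g. 1 + exp(2*I*pi/3) + exp(-2*I*pi/3) = 0.)
Dimension check: dim(rho) = sum (mult * dim) = 0*1 + 0*1 + 0*1 + 3*3 = 9 = chi_rho(e) = 9.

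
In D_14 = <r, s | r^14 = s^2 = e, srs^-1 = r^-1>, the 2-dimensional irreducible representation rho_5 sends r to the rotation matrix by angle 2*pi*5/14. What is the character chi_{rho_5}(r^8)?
chi_{rho_5}(r^8) = 2*cos(2*pi*5*8/14) = 2*cos(2*pi/7)

Working: rho_5(r^8) is rotation by angle 2*pi*5*8/14, whose trace is 2*cos(2*pi*5*8/14) = 2*cos(2*pi/7).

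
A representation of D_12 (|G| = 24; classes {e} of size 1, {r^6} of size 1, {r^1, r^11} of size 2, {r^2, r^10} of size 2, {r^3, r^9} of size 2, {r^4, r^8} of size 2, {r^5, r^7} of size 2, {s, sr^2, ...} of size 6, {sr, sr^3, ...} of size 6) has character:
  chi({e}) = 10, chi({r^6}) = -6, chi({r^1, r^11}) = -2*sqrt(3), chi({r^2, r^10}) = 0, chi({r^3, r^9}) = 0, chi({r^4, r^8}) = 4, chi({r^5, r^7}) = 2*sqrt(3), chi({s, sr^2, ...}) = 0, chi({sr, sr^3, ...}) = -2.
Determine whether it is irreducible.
Not irreducible (reducible): <chi, chi> = 10 > 1.

Why: <chi, chi> = (1/|G|) sum_C |C| * |chi(C)|^2 = (1/24)[1*|10|^2 + 1*|-6|^2 + 2*|-2*sqrt(3)|^2 + 2*|0|^2 + 2*|0|^2 + 2*|4|^2 + 2*|2*sqrt(3)|^2 + 6*|0|^2 + 6*|-2|^2]
  = (1/24)[(100) + (36) + (24) + (0) + (0) + (32) + (24) + (0) + (24)] = 240/24 = 10.
A character is irreducible iff <chi, chi> = 1, so this representation is reducible.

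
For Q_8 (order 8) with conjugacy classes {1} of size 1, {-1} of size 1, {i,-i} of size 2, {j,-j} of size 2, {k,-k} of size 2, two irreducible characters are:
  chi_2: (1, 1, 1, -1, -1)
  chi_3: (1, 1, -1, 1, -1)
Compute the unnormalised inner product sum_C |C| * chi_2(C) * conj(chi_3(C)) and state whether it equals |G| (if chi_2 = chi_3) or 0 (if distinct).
Sum = 0; so <chi_2, chi_3> = 0 (distinct irreducibles are orthogonal).

Reasoning: Compute term by term over conjugacy classes (|C| * chi_2(C) * conj(chi_3(C))):
  1*(1)*conj(1) + 1*(1)*conj(1) + 2*(1)*conj(-1) + 2*(-1)*conj(1) + 2*(-1)*conj(-1)
  = (1) + (1) + (-2) + (-2) + (2)
  = 0.
Dividing by |G| = 8 gives 0/8 = 0, matching the row-orthogonality relation <chi_2, chi_3> = [chi_2 = chi_3].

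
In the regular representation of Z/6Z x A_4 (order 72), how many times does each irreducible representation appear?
Each irreducible V_i of dimension d_i appears with multiplicity d_i, i.e. rho_reg = (direct sum over all irreducibles V_i) d_i V_i. The irreducible dimensions for Z/6Z x A_4 are 1, 1, 1, 1, 1, 1, 1, 1, 1, 1, 1, 1, 1, 1, 1, 1, 1, 1, 3, 3, 3, 3, 3, 3: 18 irreducibles of dimension 1, each with multiplicity 1; 6 irreducibles of dimension 3, each with multiplicity 3. Total dimension 18*1*1 + 6*3*3 = 72 = |G|.

Explanation: General theorem: in the regular representation of a finite group G, each irreducible appears with multiplicity equal to its dimension. Check: dim(rho_reg) = sum d_i^2 = 1 + 1 + 1 + 1 + 1 + 1 + 1 + 1 + 1 + 1 + 1 + 1 + 1 + 1 + 1 + 1 + 1 + 1 + 9 + 9 + 9 + 9 + 9 + 9 = 72 = |G|.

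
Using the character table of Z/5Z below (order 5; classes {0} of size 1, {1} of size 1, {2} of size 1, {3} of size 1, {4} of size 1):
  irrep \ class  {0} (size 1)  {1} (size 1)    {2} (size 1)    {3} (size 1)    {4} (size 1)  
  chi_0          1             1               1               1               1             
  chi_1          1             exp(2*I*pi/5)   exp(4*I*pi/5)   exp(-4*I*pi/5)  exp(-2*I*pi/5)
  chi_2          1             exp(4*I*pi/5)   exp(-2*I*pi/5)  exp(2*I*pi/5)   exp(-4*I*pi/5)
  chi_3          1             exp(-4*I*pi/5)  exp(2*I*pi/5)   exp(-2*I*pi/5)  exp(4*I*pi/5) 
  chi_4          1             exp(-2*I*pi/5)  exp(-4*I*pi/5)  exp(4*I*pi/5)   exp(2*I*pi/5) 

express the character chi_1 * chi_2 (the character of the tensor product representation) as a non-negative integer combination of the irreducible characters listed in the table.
chi_1 tensor chi_2 = chi_3 (all other irreducibles have multiplicity 0).

Reasoning: The character of a tensor product is the pointwise product (chi_1 * chi_2)(C) = chi_1(C) * chi_2(C):
  {0}: (1)*(1), {1}: (exp(2*I*pi/5))*(exp(4*I*pi/5)), {2}: (exp(4*I*pi/5))*(exp(-2*I*pi/5)), {3}: (exp(-4*I*pi/5))*(exp(2*I*pi/5)), {4}: (exp(-2*I*pi/5))*(exp(-4*I*pi/5))
so (chi_1 * chi_2) takes values
  {0} -> 1, {1} -> exp(-4*I*pi/5), {2} -> exp(2*I*pi/5), {3} -> exp(-2*I*pi/5), {4} -> exp(4*I*pi/5).
Now take the inner product of this character with each irreducible chi from the table, <chi_1*chi_2, chi> = (1/5) sum_C |C| (chi_1*chi_2)(C) conj(chi(C)):
  <chi_1*chi_2, chi_0> = (1/5)[1*(1)*conj(1) + 1*(exp(-4*I*pi/5))*conj(1) + 1*(exp(2*I*pi/5))*conj(1) + 1*(exp(-2*I*pi/5))*conj(1) + 1*(exp(4*I*pi/5))*conj(1)]
      = (1/5)[(1) + (exp(-4*I*pi/5)) + (exp(2*I*pi/5)) + (exp(-2*I*pi/5)) + (exp(4*I*pi/5))] = 0/5 = 0
  <chi_1*chi_2, chi_1> = (1/5)[1*(1)*conj(1) + 1*(exp(-4*I*pi/5))*conj(exp(2*I*pi/5)) + 1*(exp(2*I*pi/5))*conj(exp(4*I*pi/5)) + 1*(exp(-2*I*pi/5))*conj(exp(-4*I*pi/5)) + 1*(exp(4*I*pi/5))*conj(exp(-2*I*pi/5))]
      = (1/5)[(1) + (exp(4*I*pi/5)) + (exp(-2*I*pi/5)) + (exp(2*I*pi/5)) + (exp(-4*I*pi/5))] = 0/5 = 0
  <chi_1*chi_2, chi_2> = (1/5)[1*(1)*conj(1) + 1*(exp(-4*I*pi/5))*conj(exp(4*I*pi/5)) + 1*(exp(2*I*pi/5))*conj(exp(-2*I*pi/5)) + 1*(exp(-2*I*pi/5))*conj(exp(2*I*pi/5)) + 1*(exp(4*I*pi/5))*conj(exp(-4*I*pi/5))]
      = (1/5)[(1) + (exp(2*I*pi/5)) + (exp(4*I*pi/5)) + (exp(-4*I*pi/5)) + (exp(-2*I*pi/5))] = 0/5 = 0
  <chi_1*chi_2, chi_3> = (1/5)[1*(1)*conj(1) + 1*(exp(-4*I*pi/5))*conj(exp(-4*I*pi/5)) + 1*(exp(2*I*pi/5))*conj(exp(2*I*pi/5)) + 1*(exp(-2*I*pi/5))*conj(exp(-2*I*pi/5)) + 1*(exp(4*I*pi/5))*conj(exp(4*I*pi/5))]
      = (1/5)[(1) + (1) + (1) + (1) + (1)] = 5/5 = 1
  <chi_1*chi_2, chi_4> = (1/5)[1*(1)*conj(1) + 1*(exp(-4*I*pi/5))*conj(exp(-2*I*pi/5)) + 1*(exp(2*I*pi/5))*conj(exp(-4*I*pi/5)) + 1*(exp(-2*I*pi/5))*conj(exp(4*I*pi/5)) + 1*(exp(4*I*pi/5))*conj(exp(2*I*pi/5))]
      = (1/5)[(1) + (exp(-2*I*pi/5)) + (exp(-4*I*pi/5)) + (exp(4*I*pi/5)) + (exp(2*I*pi/5))] = 0/5 = 0
(Exp terms are combined using exp(i*s)*conj(exp(i*t)) = exp(i*(s-t)), and sums of them are collapsed using the identity that for every m > 1 the m distinct m-th roots of unity sum to 0, e.g. 1 + exp(2*I*pi/3) + exp(-2*I*pi/3) = 0.)
Hence the multiplicities are chi_3: 1. Dimension check: dim(chi_1)*dim(chi_2) = 1*1 = 1 and sum (mult * dim) = 1*1 = 1.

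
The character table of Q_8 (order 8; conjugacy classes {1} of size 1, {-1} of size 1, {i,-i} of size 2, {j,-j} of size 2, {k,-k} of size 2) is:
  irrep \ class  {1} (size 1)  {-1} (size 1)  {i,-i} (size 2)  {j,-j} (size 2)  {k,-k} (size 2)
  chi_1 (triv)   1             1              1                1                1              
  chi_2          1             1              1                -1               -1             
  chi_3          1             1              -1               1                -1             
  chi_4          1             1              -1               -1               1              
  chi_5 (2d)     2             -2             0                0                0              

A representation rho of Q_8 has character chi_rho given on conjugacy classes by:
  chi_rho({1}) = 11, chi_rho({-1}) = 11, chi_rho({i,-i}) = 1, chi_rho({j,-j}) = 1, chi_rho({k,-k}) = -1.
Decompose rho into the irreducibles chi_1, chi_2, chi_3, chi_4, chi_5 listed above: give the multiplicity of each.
Multiplicities: chi_1: 3, chi_2: 3, chi_3: 3, chi_4: 2, chi_5: 0.

Argument: Use <chi_rho, chi> = (1/|G|) sum_C |C| * chi_rho(C) * conj(chi(C)) with |G| = 8 for each irreducible chi in the table:
  <chi_rho, chi_1> = (1/8)[1*(11)*conj(1) + 1*(11)*conj(1) + 2*(1)*conj(1) + 2*(1)*conj(1) + 2*(-1)*conj(1)]
      = (1/8)[(11) + (11) + (2) + (2) + (-2)] = 24/8 = 3
  <chi_rho, chi_2> = (1/8)[1*(11)*conj(1) + 1*(11)*conj(1) + 2*(1)*conj(1) + 2*(1)*conj(-1) + 2*(-1)*conj(-1)]
      = (1/8)[(11) + (11) + (2) + (-2) + (2)] = 24/8 = 3
  <chi_rho, chi_3> = (1/8)[1*(11)*conj(1) + 1*(11)*conj(1) + 2*(1)*conj(-1) + 2*(1)*conj(1) + 2*(-1)*conj(-1)]
      = (1/8)[(11) + (11) + (-2) + (2) + (2)] = 24/8 = 3
  <chi_rho, chi_4> = (1/8)[1*(11)*conj(1) + 1*(11)*conj(1) + 2*(1)*conj(-1) + 2*(1)*conj(-1) + 2*(-1)*conj(1)]
      = (1/8)[(11) + (11) + (-2) + (-2) + (-2)] = 16/8 = 2
  <chi_rho, chi_5> = (1/8)[1*(11)*conj(2) + 1*(11)*conj(-2) + 2*(1)*conj(0) + 2*(1)*conj(0) + 2*(-1)*conj(0)]
      = (1/8)[(22) + (-22) + (0) + (0) + (0)] = 0/8 = 0
Dimension check: dim(rho) = sum (mult * dim) = 3*1 + 3*1 + 3*1 + 2*1 + 0*2 = 11 = chi_rho(e) = 11.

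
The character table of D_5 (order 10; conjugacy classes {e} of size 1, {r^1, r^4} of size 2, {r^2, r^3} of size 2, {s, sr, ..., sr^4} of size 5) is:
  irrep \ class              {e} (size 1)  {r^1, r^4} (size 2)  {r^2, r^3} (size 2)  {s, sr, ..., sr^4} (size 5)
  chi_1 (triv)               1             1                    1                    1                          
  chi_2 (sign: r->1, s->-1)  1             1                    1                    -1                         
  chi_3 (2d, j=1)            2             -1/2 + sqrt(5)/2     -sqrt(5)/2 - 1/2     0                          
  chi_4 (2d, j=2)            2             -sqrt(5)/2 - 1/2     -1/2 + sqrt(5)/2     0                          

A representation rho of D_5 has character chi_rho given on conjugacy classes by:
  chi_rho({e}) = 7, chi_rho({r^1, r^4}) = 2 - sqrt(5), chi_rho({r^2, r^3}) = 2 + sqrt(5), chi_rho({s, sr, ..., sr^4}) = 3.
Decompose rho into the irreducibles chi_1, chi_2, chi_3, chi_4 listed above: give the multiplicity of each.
Multiplicities: chi_1: 3, chi_2: 0, chi_3: 0, chi_4: 2.

Solution. Use <chi_rho, chi> = (1/|G|) sum_C |C| * chi_rho(C) * conj(chi(C)) with |G| = 10 for each irreducible chi in the table:
  <chi_rho, chi_1> = (1/10)[1*(7)*conj(1) + 2*(2 - sqrt(5))*conj(1) + 2*(2 + sqrt(5))*conj(1) + 5*(3)*conj(1)]
      = (1/10)[(7) + (4 - 2*sqrt(5)) + (4 + 2*sqrt(5)) + (15)] = 30/10 = 3
  <chi_rho, chi_2> = (1/10)[1*(7)*conj(1) + 2*(2 - sqrt(5))*conj(1) + 2*(2 + sqrt(5))*conj(1) + 5*(3)*conj(-1)]
      = (1/10)[(7) + (4 - 2*sqrt(5)) + (4 + 2*sqrt(5)) + (-15)] = 0/10 = 0
  <chi_rho, chi_3> = (1/10)[1*(7)*conj(2) + 2*(2 - sqrt(5))*conj(-1/2 + sqrt(5)/2) + 2*(2 + sqrt(5))*conj(-sqrt(5)/2 - 1/2) + 5*(3)*conj(0)]
      = (1/10)[(14) + (-7 + 3*sqrt(5)) + (-7 - 3*sqrt(5)) + (0)] = 0/10 = 0
  <chi_rho, chi_4> = (1/10)[1*(7)*conj(2) + 2*(2 - sqrt(5))*conj(-sqrt(5)/2 - 1/2) + 2*(2 + sqrt(5))*conj(-1/2 + sqrt(5)/2) + 5*(3)*conj(0)]
      = (1/10)[(14) + (3 - sqrt(5)) + (sqrt(5) + 3) + (0)] = 20/10 = 2
Dimension check: dim(rho) = sum (mult * dim) = 3*1 + 0*1 + 0*2 + 2*2 = 7 = chi_rho(e) = 7.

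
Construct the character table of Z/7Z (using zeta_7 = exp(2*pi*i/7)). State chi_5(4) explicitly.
Character table of Z/7Z (irreps indexed chi_0,...,chi_6 with chi_k(m) = zeta_7^(k*m), zeta_7 = exp(2*pi*i/7)):
  irrep \ class  {0} (size 1)  {1} (size 1)    {2} (size 1)    {3} (size 1)    {4} (size 1)    {5} (size 1)    {6} (size 1)  
  chi_0          1             1               1               1               1               1               1             
  chi_1          1             exp(2*I*pi/7)   exp(4*I*pi/7)   exp(6*I*pi/7)   exp(-6*I*pi/7)  exp(-4*I*pi/7)  exp(-2*I*pi/7)
  chi_2          1             exp(4*I*pi/7)   exp(-6*I*pi/7)  exp(-2*I*pi/7)  exp(2*I*pi/7)   exp(6*I*pi/7)   exp(-4*I*pi/7)
  chi_3          1             exp(6*I*pi/7)   exp(-2*I*pi/7)  exp(4*I*pi/7)   exp(-4*I*pi/7)  exp(2*I*pi/7)   exp(-6*I*pi/7)
  chi_4          1             exp(-6*I*pi/7)  exp(2*I*pi/7)   exp(-4*I*pi/7)  exp(4*I*pi/7)   exp(-2*I*pi/7)  exp(6*I*pi/7) 
  chi_5          1             exp(-4*I*pi/7)  exp(6*I*pi/7)   exp(2*I*pi/7)   exp(-2*I*pi/7)  exp(-6*I*pi/7)  exp(4*I*pi/7) 
  chi_6          1             exp(-2*I*pi/7)  exp(-4*I*pi/7)  exp(-6*I*pi/7)  exp(6*I*pi/7)   exp(4*I*pi/7)   exp(2*I*pi/7) 

Spot check: chi_5(4) = zeta_7^(5*4) = zeta_7^20 = exp(-2*I*pi/7).

Details: Z/7Z is abelian, so all 7 irreducible complex representations are 1-dimensional. They are given by chi_k(m) = zeta_7^(k*m) for k = 0,...,6. Row orthogonality: sum_m chi_k(m) conj(chi_l(m)) = 7 * [k = l].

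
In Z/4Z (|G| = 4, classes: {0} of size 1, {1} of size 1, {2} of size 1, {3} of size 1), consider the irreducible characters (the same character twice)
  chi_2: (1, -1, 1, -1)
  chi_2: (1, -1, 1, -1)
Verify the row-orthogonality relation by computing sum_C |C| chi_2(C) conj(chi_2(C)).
Sum = 4 = |G| = 4; so <chi_2, chi_2> = 1 (norm-1 confirms irreducibility).

Details: Compute term by term over conjugacy classes (|C| * chi_2(C) * conj(chi_2(C))):
  1*(1)*conj(1) + 1*(-1)*conj(-1) + 1*(1)*conj(1) + 1*(-1)*conj(-1)
  = (1) + (1) + (1) + (1)
  = 4.
(Exp terms are combined using exp(i*s)*conj(exp(i*t)) = exp(i*(s-t)), and sums of them are collapsed using the identity that for every m > 1 the m distinct m-th roots of unity sum to 0, e.g. 1 + exp(2*I*pi/3) + exp(-2*I*pi/3) = 0.)
Dividing by |G| = 4 gives 4/4 = 1, matching the row-orthogonality relation <chi_2, chi_2> = [chi_2 = chi_2].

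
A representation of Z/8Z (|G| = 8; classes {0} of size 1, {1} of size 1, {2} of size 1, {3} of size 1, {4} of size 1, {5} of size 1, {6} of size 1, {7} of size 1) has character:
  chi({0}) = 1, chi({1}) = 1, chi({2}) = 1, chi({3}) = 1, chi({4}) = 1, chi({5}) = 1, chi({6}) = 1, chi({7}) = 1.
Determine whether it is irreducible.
Irreducible: <chi, chi> = 1.

Details: <chi, chi> = (1/|G|) sum_C |C| * |chi(C)|^2 = (1/8)[1*|1|^2 + 1*|1|^2 + 1*|1|^2 + 1*|1|^2 + 1*|1|^2 + 1*|1|^2 + 1*|1|^2 + 1*|1|^2]
  = (1/8)[(1) + (1) + (1) + (1) + (1) + (1) + (1) + (1)] = 8/8 = 1.
(Exp terms are combined using exp(i*s)*conj(exp(i*t)) = exp(i*(s-t)), and sums of them are collapsed using the identity that for every m > 1 the m distinct m-th roots of unity sum to 0, e.g. 1 + exp(2*I*pi/3) + exp(-2*I*pi/3) = 0.)
A character is irreducible iff <chi, chi> = 1, so this representation is irreducible.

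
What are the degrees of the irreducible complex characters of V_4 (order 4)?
Dimensions: 1, 1, 1, 1

Reasoning: There are 4 irreducibles (= number of conjugacy classes). Their dimensions d_i satisfy sum d_i^2 = |G| = 4: 1 + 1 + 1 + 1 = 4.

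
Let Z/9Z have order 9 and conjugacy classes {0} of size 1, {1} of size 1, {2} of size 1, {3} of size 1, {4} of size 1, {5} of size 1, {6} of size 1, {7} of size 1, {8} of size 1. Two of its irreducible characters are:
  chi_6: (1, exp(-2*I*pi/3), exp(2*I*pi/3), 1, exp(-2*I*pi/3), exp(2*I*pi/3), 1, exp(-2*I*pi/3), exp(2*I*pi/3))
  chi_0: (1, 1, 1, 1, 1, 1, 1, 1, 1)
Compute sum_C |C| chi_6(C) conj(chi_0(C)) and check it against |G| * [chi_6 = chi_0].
Sum = 0; so <chi_6, chi_0> = 0 (distinct irreducibles are orthogonal).

Derivation: Compute term by term over conjugacy classes (|C| * chi_6(C) * conj(chi_0(C))):
  1*(1)*conj(1) + 1*(exp(-2*I*pi/3))*conj(1) + 1*(exp(2*I*pi/3))*conj(1) + 1*(1)*conj(1) + 1*(exp(-2*I*pi/3))*conj(1) + 1*(exp(2*I*pi/3))*conj(1) + 1*(1)*conj(1) + 1*(exp(-2*I*pi/3))*conj(1) + 1*(exp(2*I*pi/3))*conj(1)
  = (1) + (exp(-2*I*pi/3)) + (exp(2*I*pi/3)) + (1) + (exp(-2*I*pi/3)) + (exp(2*I*pi/3)) + (1) + (exp(-2*I*pi/3)) + (exp(2*I*pi/3))
  = 0.
(Exp terms are combined using exp(i*s)*conj(exp(i*t)) = exp(i*(s-t)), and sums of them are collapsed using the identity that for every m > 1 the m distinct m-th roots of unity sum to 0, e.g. 1 + exp(2*I*pi/3) + exp(-2*I*pi/3) = 0.)
Dividing by |G| = 9 gives 0/9 = 0, matching the row-orthogonality relation <chi_6, chi_0> = [chi_6 = chi_0].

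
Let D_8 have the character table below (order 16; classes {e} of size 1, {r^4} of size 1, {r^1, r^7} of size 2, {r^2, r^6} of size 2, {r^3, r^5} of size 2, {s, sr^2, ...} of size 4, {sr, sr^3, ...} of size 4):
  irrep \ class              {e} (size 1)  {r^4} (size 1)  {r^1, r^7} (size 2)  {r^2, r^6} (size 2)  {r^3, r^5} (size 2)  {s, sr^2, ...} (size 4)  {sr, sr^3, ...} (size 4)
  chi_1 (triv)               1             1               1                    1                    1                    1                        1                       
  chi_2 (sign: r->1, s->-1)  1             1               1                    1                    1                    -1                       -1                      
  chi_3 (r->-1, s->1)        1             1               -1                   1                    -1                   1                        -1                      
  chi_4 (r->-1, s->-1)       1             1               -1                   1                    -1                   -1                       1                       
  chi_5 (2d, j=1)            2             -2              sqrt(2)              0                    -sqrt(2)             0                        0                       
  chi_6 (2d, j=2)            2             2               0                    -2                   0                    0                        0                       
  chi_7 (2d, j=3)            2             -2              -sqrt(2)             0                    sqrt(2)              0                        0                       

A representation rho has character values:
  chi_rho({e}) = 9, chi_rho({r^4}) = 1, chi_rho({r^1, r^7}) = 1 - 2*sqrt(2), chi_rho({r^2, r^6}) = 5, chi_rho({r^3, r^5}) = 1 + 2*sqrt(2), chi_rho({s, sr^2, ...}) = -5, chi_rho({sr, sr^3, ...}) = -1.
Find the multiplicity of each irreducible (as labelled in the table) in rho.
Multiplicities: chi_1: 0, chi_2: 3, chi_3: 0, chi_4: 2, chi_5: 0, chi_6: 0, chi_7: 2.

Solution. Use <chi_rho, chi> = (1/|G|) sum_C |C| * chi_rho(C) * conj(chi(C)) with |G| = 16 for each irreducible chi in the table:
  <chi_rho, chi_1> = (1/16)[1*(9)*conj(1) + 1*(1)*conj(1) + 2*(1 - 2*sqrt(2))*conj(1) + 2*(5)*conj(1) + 2*(1 + 2*sqrt(2))*conj(1) + 4*(-5)*conj(1) + 4*(-1)*conj(1)]
      = (1/16)[(9) + (1) + (2 - 4*sqrt(2)) + (10) + (2 + 4*sqrt(2)) + (-20) + (-4)] = 0/16 = 0
  <chi_rho, chi_2> = (1/16)[1*(9)*conj(1) + 1*(1)*conj(1) + 2*(1 - 2*sqrt(2))*conj(1) + 2*(5)*conj(1) + 2*(1 + 2*sqrt(2))*conj(1) + 4*(-5)*conj(-1) + 4*(-1)*conj(-1)]
      = (1/16)[(9) + (1) + (2 - 4*sqrt(2)) + (10) + (2 + 4*sqrt(2)) + (20) + (4)] = 48/16 = 3
  <chi_rho, chi_3> = (1/16)[1*(9)*conj(1) + 1*(1)*conj(1) + 2*(1 - 2*sqrt(2))*conj(-1) + 2*(5)*conj(1) + 2*(1 + 2*sqrt(2))*conj(-1) + 4*(-5)*conj(1) + 4*(-1)*conj(-1)]
      = (1/16)[(9) + (1) + (-2 + 4*sqrt(2)) + (10) + (-4*sqrt(2) - 2) + (-20) + (4)] = 0/16 = 0
  <chi_rho, chi_4> = (1/16)[1*(9)*conj(1) + 1*(1)*conj(1) + 2*(1 - 2*sqrt(2))*conj(-1) + 2*(5)*conj(1) + 2*(1 + 2*sqrt(2))*conj(-1) + 4*(-5)*conj(-1) + 4*(-1)*conj(1)]
      = (1/16)[(9) + (1) + (-2 + 4*sqrt(2)) + (10) + (-4*sqrt(2) - 2) + (20) + (-4)] = 32/16 = 2
  <chi_rho, chi_5> = (1/16)[1*(9)*conj(2) + 1*(1)*conj(-2) + 2*(1 - 2*sqrt(2))*conj(sqrt(2)) + 2*(5)*conj(0) + 2*(1 + 2*sqrt(2))*conj(-sqrt(2)) + 4*(-5)*conj(0) + 4*(-1)*conj(0)]
      = (1/16)[(18) + (-2) + (-8 + 2*sqrt(2)) + (0) + (-8 - 2*sqrt(2)) + (0) + (0)] = 0/16 = 0
  <chi_rho, chi_6> = (1/16)[1*(9)*conj(2) + 1*(1)*conj(2) + 2*(1 - 2*sqrt(2))*conj(0) + 2*(5)*conj(-2) + 2*(1 + 2*sqrt(2))*conj(0) + 4*(-5)*conj(0) + 4*(-1)*conj(0)]
      = (1/16)[(18) + (2) + (0) + (-20) + (0) + (0) + (0)] = 0/16 = 0
  <chi_rho, chi_7> = (1/16)[1*(9)*conj(2) + 1*(1)*conj(-2) + 2*(1 - 2*sqrt(2))*conj(-sqrt(2)) + 2*(5)*conj(0) + 2*(1 + 2*sqrt(2))*conj(sqrt(2)) + 4*(-5)*conj(0) + 4*(-1)*conj(0)]
      = (1/16)[(18) + (-2) + (8 - 2*sqrt(2)) + (0) + (2*sqrt(2) + 8) + (0) + (0)] = 32/16 = 2
Dimension check: dim(rho) = sum (mult * dim) = 0*1 + 3*1 + 0*1 + 2*1 + 0*2 + 0*2 + 2*2 = 9 = chi_rho(e) = 9.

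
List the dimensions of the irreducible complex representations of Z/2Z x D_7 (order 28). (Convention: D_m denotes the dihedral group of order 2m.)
Dimensions: 1, 1, 1, 1, 2, 2, 2, 2, 2, 2

Proof sketch: There are 10 irreducibles (= number of conjugacy classes). Their dimensions d_i satisfy sum d_i^2 = |G| = 28: 1 + 1 + 1 + 1 + 4 + 4 + 4 + 4 + 4 + 4 = 28. (For the product with Z/2Z: each of the 2 1-dim characters of Z/2Z tensors with each irrep of D_7, giving 2 copies of each D_7-dimension.)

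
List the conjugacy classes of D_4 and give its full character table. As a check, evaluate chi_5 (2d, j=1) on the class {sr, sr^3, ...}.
Conjugacy classes: {e} of size 1, {r^2} of size 1, {r^1, r^3} of size 2, {s, sr^2, ...} of size 2, {sr, sr^3, ...} of size 2.
Character table:
  irrep \ class              {e} (size 1)  {r^2} (size 1)  {r^1, r^3} (size 2)  {s, sr^2, ...} (size 2)  {sr, sr^3, ...} (size 2)
  chi_1 (triv)               1             1               1                    1                        1                       
  chi_2 (sign: r->1, s->-1)  1             1               1                    -1                       -1                      
  chi_3 (r->-1, s->1)        1             1               -1                   1                        -1                      
  chi_4 (r->-1, s->-1)       1             1               -1                   -1                       1                       
  chi_5 (2d, j=1)            2             -2              0                    0                        0                       

Spot check: chi_5 (2d, j=1) on {sr, sr^3, ...} = 0.

Working: D_4 has order 2*4 = 8 with 5 conjugacy classes, hence 5 irreducibles. Sum of squared dims 1 + 1 + 1 + 1 + 4 = 8 = |G|. Linear characters come from the abelianisation; the 2-dimensional irreps have character r^k -> 2*cos(2*pi*j*k/4), reflections -> 0.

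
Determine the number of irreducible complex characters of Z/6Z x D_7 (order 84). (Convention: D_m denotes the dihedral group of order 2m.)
30

Why: The number of irreducible complex representations of a finite group equals its number of conjugacy classes. For a direct product, #classes(G x H) = #classes(G) * #classes(H). Z/6Z has 6 classes (abelian), D_7 has 5 classes, so 6 * 5 = 30, so Z/6Z x D_7 (order 84) has exactly 30 irreducible complex representations.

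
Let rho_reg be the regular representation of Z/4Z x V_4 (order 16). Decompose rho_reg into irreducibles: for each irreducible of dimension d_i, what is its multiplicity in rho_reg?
Each irreducible V_i of dimension d_i appears with multiplicity d_i, i.e. rho_reg = (direct sum over all irreducibles V_i) d_i V_i. The irreducible dimensions for Z/4Z x V_4 are 1, 1, 1, 1, 1, 1, 1, 1, 1, 1, 1, 1, 1, 1, 1, 1: 16 irreducibles of dimension 1, each with multiplicity 1. Total dimension 16*1*1 = 16 = |G|.

Justification: General theorem: in the regular representation of a finite group G, each irreducible appears with multiplicity equal to its dimension. Check: dim(rho_reg) = sum d_i^2 = 1 + 1 + 1 + 1 + 1 + 1 + 1 + 1 + 1 + 1 + 1 + 1 + 1 + 1 + 1 + 1 = 16 = |G|.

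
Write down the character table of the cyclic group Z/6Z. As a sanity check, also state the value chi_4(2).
Character table of Z/6Z (irreps indexed chi_0,...,chi_5 with chi_k(m) = zeta_6^(k*m), zeta_6 = exp(2*pi*i/6)):
  irrep \ class  {0} (size 1)  {1} (size 1)    {2} (size 1)    {3} (size 1)  {4} (size 1)    {5} (size 1)  
  chi_0          1             1               1               1             1               1             
  chi_1          1             exp(I*pi/3)     exp(2*I*pi/3)   -1            exp(-2*I*pi/3)  exp(-I*pi/3)  
  chi_2          1             exp(2*I*pi/3)   exp(-2*I*pi/3)  1             exp(2*I*pi/3)   exp(-2*I*pi/3)
  chi_3          1             -1              1               -1            1               -1            
  chi_4          1             exp(-2*I*pi/3)  exp(2*I*pi/3)   1             exp(-2*I*pi/3)  exp(2*I*pi/3) 
  chi_5          1             exp(-I*pi/3)    exp(-2*I*pi/3)  -1            exp(2*I*pi/3)   exp(I*pi/3)   

Spot check: chi_4(2) = zeta_6^(4*2) = zeta_6^8 = exp(2*I*pi/3).

Derivation: Z/6Z is abelian, so all 6 irreducible complex representations are 1-dimensional. They are given by chi_k(m) = zeta_6^(k*m) for k = 0,...,5. Row orthogonality: sum_m chi_k(m) conj(chi_l(m)) = 6 * [k = l].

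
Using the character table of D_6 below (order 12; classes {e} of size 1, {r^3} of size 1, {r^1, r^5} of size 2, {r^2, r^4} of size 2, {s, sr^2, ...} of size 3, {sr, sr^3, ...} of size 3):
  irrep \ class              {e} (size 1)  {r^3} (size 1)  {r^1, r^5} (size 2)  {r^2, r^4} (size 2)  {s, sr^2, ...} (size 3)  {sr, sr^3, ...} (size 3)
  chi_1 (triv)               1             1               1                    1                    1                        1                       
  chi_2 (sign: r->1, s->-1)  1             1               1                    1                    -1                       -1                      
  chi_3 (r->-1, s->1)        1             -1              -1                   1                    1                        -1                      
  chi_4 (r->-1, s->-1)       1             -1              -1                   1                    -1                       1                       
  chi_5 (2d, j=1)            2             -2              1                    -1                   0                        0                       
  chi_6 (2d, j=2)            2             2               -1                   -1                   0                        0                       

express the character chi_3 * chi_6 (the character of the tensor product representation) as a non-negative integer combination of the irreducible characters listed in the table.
chi_3 tensor chi_6 = chi_5 (all other irreducibles have multiplicity 0).

Why: The character of a tensor product is the pointwise product (chi_3 * chi_6)(C) = chi_3(C) * chi_6(C):
  {e}: (1)*(2), {r^3}: (-1)*(2), {r^1, r^5}: (-1)*(-1), {r^2, r^4}: (1)*(-1), {s, sr^2, ...}: (1)*(0), {sr, sr^3, ...}: (-1)*(0)
so (chi_3 * chi_6) takes values
  {e} -> 2, {r^3} -> -2, {r^1, r^5} -> 1, {r^2, r^4} -> -1, {s, sr^2, ...} -> 0, {sr, sr^3, ...} -> 0.
Now take the inner product of this character with each irreducible chi from the table, <chi_3*chi_6, chi> = (1/12) sum_C |C| (chi_3*chi_6)(C) conj(chi(C)):
  <chi_3*chi_6, chi_1> = (1/12)[1*(2)*conj(1) + 1*(-2)*conj(1) + 2*(1)*conj(1) + 2*(-1)*conj(1) + 3*(0)*conj(1) + 3*(0)*conj(1)]
      = (1/12)[(2) + (-2) + (2) + (-2) + (0) + (0)] = 0/12 = 0
  <chi_3*chi_6, chi_2> = (1/12)[1*(2)*conj(1) + 1*(-2)*conj(1) + 2*(1)*conj(1) + 2*(-1)*conj(1) + 3*(0)*conj(-1) + 3*(0)*conj(-1)]
      = (1/12)[(2) + (-2) + (2) + (-2) + (0) + (0)] = 0/12 = 0
  <chi_3*chi_6, chi_3> = (1/12)[1*(2)*conj(1) + 1*(-2)*conj(-1) + 2*(1)*conj(-1) + 2*(-1)*conj(1) + 3*(0)*conj(1) + 3*(0)*conj(-1)]
      = (1/12)[(2) + (2) + (-2) + (-2) + (0) + (0)] = 0/12 = 0
  <chi_3*chi_6, chi_4> = (1/12)[1*(2)*conj(1) + 1*(-2)*conj(-1) + 2*(1)*conj(-1) + 2*(-1)*conj(1) + 3*(0)*conj(-1) + 3*(0)*conj(1)]
      = (1/12)[(2) + (2) + (-2) + (-2) + (0) + (0)] = 0/12 = 0
  <chi_3*chi_6, chi_5> = (1/12)[1*(2)*conj(2) + 1*(-2)*conj(-2) + 2*(1)*conj(1) + 2*(-1)*conj(-1) + 3*(0)*conj(0) + 3*(0)*conj(0)]
      = (1/12)[(4) + (4) + (2) + (2) + (0) + (0)] = 12/12 = 1
  <chi_3*chi_6, chi_6> = (1/12)[1*(2)*conj(2) + 1*(-2)*conj(2) + 2*(1)*conj(-1) + 2*(-1)*conj(-1) + 3*(0)*conj(0) + 3*(0)*conj(0)]
      = (1/12)[(4) + (-4) + (-2) + (2) + (0) + (0)] = 0/12 = 0
Hence the multiplicities are chi_5: 1. Dimension check: dim(chi_3)*dim(chi_6) = 1*2 = 2 and sum (mult * dim) = 1*2 = 2.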